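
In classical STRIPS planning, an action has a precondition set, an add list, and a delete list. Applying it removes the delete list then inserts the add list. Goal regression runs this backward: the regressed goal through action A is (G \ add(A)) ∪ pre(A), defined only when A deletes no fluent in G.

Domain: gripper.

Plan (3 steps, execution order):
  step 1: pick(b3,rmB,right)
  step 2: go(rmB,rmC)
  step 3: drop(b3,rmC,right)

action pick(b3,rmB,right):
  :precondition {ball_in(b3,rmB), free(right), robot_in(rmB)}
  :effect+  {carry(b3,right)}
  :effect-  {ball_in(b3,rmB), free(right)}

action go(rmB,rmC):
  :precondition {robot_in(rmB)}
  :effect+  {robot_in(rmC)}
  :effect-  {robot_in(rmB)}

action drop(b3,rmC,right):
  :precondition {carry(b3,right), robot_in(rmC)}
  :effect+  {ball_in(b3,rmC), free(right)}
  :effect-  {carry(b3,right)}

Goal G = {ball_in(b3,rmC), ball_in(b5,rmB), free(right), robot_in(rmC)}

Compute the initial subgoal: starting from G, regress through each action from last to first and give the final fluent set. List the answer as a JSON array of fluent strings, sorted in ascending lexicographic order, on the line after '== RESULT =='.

Regress step by step:
  through step 3 (drop(b3,rmC,right)): drop {ball_in(b3,rmC), free(right)}, keep {ball_in(b5,rmB), robot_in(rmC)}, require {carry(b3,right), robot_in(rmC)}
    → {ball_in(b5,rmB), carry(b3,right), robot_in(rmC)}
  through step 2 (go(rmB,rmC)): drop {robot_in(rmC)}, keep {ball_in(b5,rmB), carry(b3,right)}, require {robot_in(rmB)}
    → {ball_in(b5,rmB), carry(b3,right), robot_in(rmB)}
  through step 1 (pick(b3,rmB,right)): drop {carry(b3,right)}, keep {ball_in(b5,rmB), robot_in(rmB)}, require {ball_in(b3,rmB), free(right), robot_in(rmB)}
    → {ball_in(b3,rmB), ball_in(b5,rmB), free(right), robot_in(rmB)}

== RESULT ==
["ball_in(b3,rmB)", "ball_in(b5,rmB)", "free(right)", "robot_in(rmB)"]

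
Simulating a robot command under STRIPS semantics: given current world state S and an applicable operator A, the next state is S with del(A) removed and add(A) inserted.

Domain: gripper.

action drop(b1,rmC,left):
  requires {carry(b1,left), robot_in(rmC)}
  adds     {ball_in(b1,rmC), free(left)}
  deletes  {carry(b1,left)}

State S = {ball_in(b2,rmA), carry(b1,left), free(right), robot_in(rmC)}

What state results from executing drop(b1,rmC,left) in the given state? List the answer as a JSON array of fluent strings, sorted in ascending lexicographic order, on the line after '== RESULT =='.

Compute (S \ del) ∪ add:
  pre ⊆ S: {carry(b1,left), robot_in(rmC)} ⊆ S  — applicable
  S \ del = {ball_in(b2,rmA), free(right), robot_in(rmC)}
  ∪ add   = {ball_in(b1,rmC), ball_in(b2,rmA), free(left), free(right), robot_in(rmC)}

== RESULT ==
["ball_in(b1,rmC)", "ball_in(b2,rmA)", "free(left)", "free(right)", "robot_in(rmC)"]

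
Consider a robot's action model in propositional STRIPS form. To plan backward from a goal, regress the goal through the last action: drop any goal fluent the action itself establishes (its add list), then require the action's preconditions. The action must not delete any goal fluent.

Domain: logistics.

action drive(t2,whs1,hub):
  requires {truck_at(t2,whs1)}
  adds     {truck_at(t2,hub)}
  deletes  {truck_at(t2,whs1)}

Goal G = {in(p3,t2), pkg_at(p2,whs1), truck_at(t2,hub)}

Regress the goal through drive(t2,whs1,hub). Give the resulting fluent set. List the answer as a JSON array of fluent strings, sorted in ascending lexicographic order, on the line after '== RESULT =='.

Regress:
  G ∩ del = {}  (empty — regression defined)
  G \ add = {in(p3,t2), pkg_at(p2,whs1), truck_at(t2,hub)} \ {truck_at(t2,hub)} = {in(p3,t2), pkg_at(p2,whs1)}
  ∪ pre   = {in(p3,t2), pkg_at(p2,whs1)} ∪ {truck_at(t2,whs1)}
          = {in(p3,t2), pkg_at(p2,whs1), truck_at(t2,whs1)}

== RESULT ==
["in(p3,t2)", "pkg_at(p2,whs1)", "truck_at(t2,whs1)"]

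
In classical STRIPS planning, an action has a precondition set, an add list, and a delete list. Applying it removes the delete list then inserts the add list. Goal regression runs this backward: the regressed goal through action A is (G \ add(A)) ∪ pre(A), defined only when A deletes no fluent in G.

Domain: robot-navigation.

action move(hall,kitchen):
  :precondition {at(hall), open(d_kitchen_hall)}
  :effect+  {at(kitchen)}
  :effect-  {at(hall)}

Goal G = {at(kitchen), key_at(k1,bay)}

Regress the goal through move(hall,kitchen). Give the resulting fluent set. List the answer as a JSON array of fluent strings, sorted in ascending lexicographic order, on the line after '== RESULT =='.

Compute (G \ add) ∪ pre:
  G ∩ del = {}  (empty — regression defined)
  G \ add = {at(kitchen), key_at(k1,bay)} \ {at(kitchen)} = {key_at(k1,bay)}
  ∪ pre   = {key_at(k1,bay)} ∪ {at(hall), open(d_kitchen_hall)}
          = {at(hall), key_at(k1,bay), open(d_kitchen_hall)}

== RESULT ==
["at(hall)", "key_at(k1,bay)", "open(d_kitchen_hall)"]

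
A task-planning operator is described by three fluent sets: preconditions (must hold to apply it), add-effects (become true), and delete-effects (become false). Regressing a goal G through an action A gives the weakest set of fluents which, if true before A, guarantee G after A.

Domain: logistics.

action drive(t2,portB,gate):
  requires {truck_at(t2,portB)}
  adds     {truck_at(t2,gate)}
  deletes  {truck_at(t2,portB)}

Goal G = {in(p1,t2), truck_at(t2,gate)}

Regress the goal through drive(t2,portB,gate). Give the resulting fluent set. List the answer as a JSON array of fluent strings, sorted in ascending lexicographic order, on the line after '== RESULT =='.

Compute (G \ add) ∪ pre:
  G ∩ del = {}  (empty — regression defined)
  G \ add = {in(p1,t2), truck_at(t2,gate)} \ {truck_at(t2,gate)} = {in(p1,t2)}
  ∪ pre   = {in(p1,t2)} ∪ {truck_at(t2,portB)}
          = {in(p1,t2), truck_at(t2,portB)}

== RESULT ==
["in(p1,t2)", "truck_at(t2,portB)"]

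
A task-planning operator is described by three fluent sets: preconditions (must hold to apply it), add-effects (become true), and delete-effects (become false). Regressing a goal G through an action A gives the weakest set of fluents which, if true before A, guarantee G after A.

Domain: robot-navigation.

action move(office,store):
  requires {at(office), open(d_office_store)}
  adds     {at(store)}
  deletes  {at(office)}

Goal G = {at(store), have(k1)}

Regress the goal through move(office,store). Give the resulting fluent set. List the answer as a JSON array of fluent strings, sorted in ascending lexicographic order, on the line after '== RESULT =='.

Regress:
  G ∩ del = {}  (empty — regression defined)
  G \ add = {at(store), have(k1)} \ {at(store)} = {have(k1)}
  ∪ pre   = {have(k1)} ∪ {at(office), open(d_office_store)}
          = {at(office), have(k1), open(d_office_store)}

== RESULT ==
["at(office)", "have(k1)", "open(d_office_store)"]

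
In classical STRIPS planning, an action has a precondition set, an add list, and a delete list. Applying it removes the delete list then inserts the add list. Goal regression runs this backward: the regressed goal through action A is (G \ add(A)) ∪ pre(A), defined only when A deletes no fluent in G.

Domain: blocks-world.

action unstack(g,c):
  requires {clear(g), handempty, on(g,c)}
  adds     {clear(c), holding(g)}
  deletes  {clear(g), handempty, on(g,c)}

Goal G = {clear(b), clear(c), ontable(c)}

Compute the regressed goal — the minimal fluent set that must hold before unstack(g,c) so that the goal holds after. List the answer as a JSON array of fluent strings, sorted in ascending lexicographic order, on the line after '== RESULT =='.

Regress:
  G ∩ del = {}  (empty — regression defined)
  G \ add = {clear(b), clear(c), ontable(c)} \ {clear(c), holding(g)} = {clear(b), ontable(c)}
  ∪ pre   = {clear(b), ontable(c)} ∪ {clear(g), handempty, on(g,c)}
          = {clear(b), clear(g), handempty, on(g,c), ontable(c)}

== RESULT ==
["clear(b)", "clear(g)", "handempty", "on(g,c)", "ontable(c)"]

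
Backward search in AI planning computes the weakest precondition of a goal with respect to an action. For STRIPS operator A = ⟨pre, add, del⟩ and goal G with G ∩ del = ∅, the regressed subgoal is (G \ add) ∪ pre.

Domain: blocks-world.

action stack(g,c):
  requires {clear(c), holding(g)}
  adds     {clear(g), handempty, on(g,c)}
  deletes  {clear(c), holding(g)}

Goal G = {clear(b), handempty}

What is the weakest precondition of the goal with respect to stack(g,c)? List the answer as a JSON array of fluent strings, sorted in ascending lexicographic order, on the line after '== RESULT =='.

Compute (G \ add) ∪ pre:
  G ∩ del = {}  (empty — regression defined)
  G \ add = {clear(b), handempty} \ {clear(g), handempty, on(g,c)} = {clear(b)}
  ∪ pre   = {clear(b)} ∪ {clear(c), holding(g)}
          = {clear(b), clear(c), holding(g)}

== RESULT ==
["clear(b)", "clear(c)", "holding(g)"]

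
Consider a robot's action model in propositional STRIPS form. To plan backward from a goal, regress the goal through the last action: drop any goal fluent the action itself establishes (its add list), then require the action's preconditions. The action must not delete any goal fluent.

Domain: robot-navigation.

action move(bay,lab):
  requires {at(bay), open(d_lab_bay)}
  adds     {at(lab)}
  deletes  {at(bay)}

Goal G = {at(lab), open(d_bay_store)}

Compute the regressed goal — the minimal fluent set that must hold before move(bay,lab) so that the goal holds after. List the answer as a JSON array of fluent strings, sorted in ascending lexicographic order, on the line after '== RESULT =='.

Compute (G \ add) ∪ pre:
  G ∩ del = {}  (empty — regression defined)
  G \ add = {at(lab), open(d_bay_store)} \ {at(lab)} = {open(d_bay_store)}
  ∪ pre   = {open(d_bay_store)} ∪ {at(bay), open(d_lab_bay)}
          = {at(bay), open(d_bay_store), open(d_lab_bay)}

== RESULT ==
["at(bay)", "open(d_bay_store)", "open(d_lab_bay)"]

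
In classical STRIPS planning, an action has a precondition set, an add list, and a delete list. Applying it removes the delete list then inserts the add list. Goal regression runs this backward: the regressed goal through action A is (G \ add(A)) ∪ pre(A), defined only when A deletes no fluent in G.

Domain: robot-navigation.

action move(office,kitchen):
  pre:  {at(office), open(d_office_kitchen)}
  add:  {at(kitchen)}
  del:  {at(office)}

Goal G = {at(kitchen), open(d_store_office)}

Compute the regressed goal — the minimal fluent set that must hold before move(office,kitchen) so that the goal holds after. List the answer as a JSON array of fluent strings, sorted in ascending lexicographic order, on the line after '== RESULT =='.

Regress:
  G ∩ del = {}  (empty — regression defined)
  G \ add = {at(kitchen), open(d_store_office)} \ {at(kitchen)} = {open(d_store_office)}
  ∪ pre   = {open(d_store_office)} ∪ {at(office), open(d_office_kitchen)}
          = {at(office), open(d_office_kitchen), open(d_store_office)}

== RESULT ==
["at(office)", "open(d_office_kitchen)", "open(d_store_office)"]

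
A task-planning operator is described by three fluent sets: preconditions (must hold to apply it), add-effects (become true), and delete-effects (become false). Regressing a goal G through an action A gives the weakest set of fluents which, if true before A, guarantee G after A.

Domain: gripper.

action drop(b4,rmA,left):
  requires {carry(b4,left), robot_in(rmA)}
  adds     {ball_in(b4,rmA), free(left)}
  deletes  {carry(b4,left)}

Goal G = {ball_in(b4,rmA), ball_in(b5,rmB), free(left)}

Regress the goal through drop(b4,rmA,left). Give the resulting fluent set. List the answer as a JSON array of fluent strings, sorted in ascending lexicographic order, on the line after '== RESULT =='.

Compute (G \ add) ∪ pre:
  G ∩ del = {}  (empty — regression defined)
  G \ add = {ball_in(b4,rmA), ball_in(b5,rmB), free(left)} \ {ball_in(b4,rmA), free(left)} = {ball_in(b5,rmB)}
  ∪ pre   = {ball_in(b5,rmB)} ∪ {carry(b4,left), robot_in(rmA)}
          = {ball_in(b5,rmB), carry(b4,left), robot_in(rmA)}

== RESULT ==
["ball_in(b5,rmB)", "carry(b4,left)", "robot_in(rmA)"]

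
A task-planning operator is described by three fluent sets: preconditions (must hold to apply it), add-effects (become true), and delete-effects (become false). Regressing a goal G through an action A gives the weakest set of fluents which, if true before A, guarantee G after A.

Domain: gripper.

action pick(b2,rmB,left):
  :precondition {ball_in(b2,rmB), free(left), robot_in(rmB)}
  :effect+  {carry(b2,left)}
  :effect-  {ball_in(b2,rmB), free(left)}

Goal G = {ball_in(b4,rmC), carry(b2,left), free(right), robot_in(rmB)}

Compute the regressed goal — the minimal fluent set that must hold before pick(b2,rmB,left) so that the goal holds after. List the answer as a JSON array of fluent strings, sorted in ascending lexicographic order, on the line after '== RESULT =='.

Regress:
  G ∩ del = {}  (empty — regression defined)
  G \ add = {ball_in(b4,rmC), carry(b2,left), free(right), robot_in(rmB)} \ {carry(b2,left)} = {ball_in(b4,rmC), free(right), robot_in(rmB)}
  ∪ pre   = {ball_in(b4,rmC), free(right), robot_in(rmB)} ∪ {ball_in(b2,rmB), free(left), robot_in(rmB)}
          = {ball_in(b2,rmB), ball_in(b4,rmC), free(left), free(right), robot_in(rmB)}

== RESULT ==
["ball_in(b2,rmB)", "ball_in(b4,rmC)", "free(left)", "free(right)", "robot_in(rmB)"]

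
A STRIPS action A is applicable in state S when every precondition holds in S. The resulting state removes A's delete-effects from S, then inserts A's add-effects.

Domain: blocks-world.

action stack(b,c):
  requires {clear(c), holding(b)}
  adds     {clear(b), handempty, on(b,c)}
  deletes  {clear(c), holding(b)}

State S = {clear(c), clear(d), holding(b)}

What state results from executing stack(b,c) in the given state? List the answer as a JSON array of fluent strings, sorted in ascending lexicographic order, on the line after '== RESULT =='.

Compute (S \ del) ∪ add:
  pre ⊆ S: {clear(c), holding(b)} ⊆ S  — applicable
  S \ del = {clear(d)}
  ∪ add   = {clear(b), clear(d), handempty, on(b,c)}

== RESULT ==
["clear(b)", "clear(d)", "handempty", "on(b,c)"]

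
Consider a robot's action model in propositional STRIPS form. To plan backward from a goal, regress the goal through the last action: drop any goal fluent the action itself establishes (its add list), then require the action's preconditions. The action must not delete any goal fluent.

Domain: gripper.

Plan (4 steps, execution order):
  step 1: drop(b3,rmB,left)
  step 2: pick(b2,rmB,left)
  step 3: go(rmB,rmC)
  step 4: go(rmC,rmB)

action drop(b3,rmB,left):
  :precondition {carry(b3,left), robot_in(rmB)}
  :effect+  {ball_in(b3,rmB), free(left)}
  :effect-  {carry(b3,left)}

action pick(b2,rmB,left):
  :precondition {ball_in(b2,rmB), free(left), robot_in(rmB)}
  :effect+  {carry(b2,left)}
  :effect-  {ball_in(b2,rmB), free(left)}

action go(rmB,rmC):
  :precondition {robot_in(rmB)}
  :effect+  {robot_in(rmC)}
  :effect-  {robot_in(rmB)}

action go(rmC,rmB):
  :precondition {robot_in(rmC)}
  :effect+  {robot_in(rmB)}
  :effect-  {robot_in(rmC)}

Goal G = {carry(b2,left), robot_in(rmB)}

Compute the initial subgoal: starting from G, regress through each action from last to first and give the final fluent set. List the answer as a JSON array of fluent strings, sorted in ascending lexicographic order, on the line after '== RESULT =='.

Regress step by step:
  through step 4 (go(rmC,rmB)): drop {robot_in(rmB)}, keep {carry(b2,left)}, require {robot_in(rmC)}
    → {carry(b2,left), robot_in(rmC)}
  through step 3 (go(rmB,rmC)): drop {robot_in(rmC)}, keep {carry(b2,left)}, require {robot_in(rmB)}
    → {carry(b2,left), robot_in(rmB)}
  through step 2 (pick(b2,rmB,left)): drop {carry(b2,left)}, keep {robot_in(rmB)}, require {ball_in(b2,rmB), free(left), robot_in(rmB)}
    → {ball_in(b2,rmB), free(left), robot_in(rmB)}
  through step 1 (drop(b3,rmB,left)): drop {free(left)}, keep {ball_in(b2,rmB), robot_in(rmB)}, require {carry(b3,left), robot_in(rmB)}
    → {ball_in(b2,rmB), carry(b3,left), robot_in(rmB)}

== RESULT ==
["ball_in(b2,rmB)", "carry(b3,left)", "robot_in(rmB)"]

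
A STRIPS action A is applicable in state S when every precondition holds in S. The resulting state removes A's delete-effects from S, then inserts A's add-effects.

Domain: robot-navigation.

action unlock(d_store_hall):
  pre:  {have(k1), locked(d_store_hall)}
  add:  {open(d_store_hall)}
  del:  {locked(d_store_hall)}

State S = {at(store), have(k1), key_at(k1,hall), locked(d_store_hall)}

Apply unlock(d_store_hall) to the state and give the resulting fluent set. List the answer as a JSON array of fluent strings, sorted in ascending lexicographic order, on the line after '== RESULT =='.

Compute (S \ del) ∪ add:
  pre ⊆ S: {have(k1), locked(d_store_hall)} ⊆ S  — applicable
  S \ del = {at(store), have(k1), key_at(k1,hall)}
  ∪ add   = {at(store), have(k1), key_at(k1,hall), open(d_store_hall)}

== RESULT ==
["at(store)", "have(k1)", "key_at(k1,hall)", "open(d_store_hall)"]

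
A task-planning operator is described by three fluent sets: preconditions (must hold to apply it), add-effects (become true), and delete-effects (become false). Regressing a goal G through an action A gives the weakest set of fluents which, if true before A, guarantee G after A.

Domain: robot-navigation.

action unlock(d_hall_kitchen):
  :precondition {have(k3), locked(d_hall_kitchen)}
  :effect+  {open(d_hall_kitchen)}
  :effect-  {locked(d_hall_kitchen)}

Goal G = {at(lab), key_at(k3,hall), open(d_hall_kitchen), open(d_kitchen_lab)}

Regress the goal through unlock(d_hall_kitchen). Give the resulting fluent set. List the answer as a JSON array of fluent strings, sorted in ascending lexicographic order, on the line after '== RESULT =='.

Compute (G \ add) ∪ pre:
  G ∩ del = {}  (empty — regression defined)
  G \ add = {at(lab), key_at(k3,hall), open(d_hall_kitchen), open(d_kitchen_lab)} \ {open(d_hall_kitchen)} = {at(lab), key_at(k3,hall), open(d_kitchen_lab)}
  ∪ pre   = {at(lab), key_at(k3,hall), open(d_kitchen_lab)} ∪ {have(k3), locked(d_hall_kitchen)}
          = {at(lab), have(k3), key_at(k3,hall), locked(d_hall_kitchen), open(d_kitchen_lab)}

== RESULT ==
["at(lab)", "have(k3)", "key_at(k3,hall)", "locked(d_hall_kitchen)", "open(d_kitchen_lab)"]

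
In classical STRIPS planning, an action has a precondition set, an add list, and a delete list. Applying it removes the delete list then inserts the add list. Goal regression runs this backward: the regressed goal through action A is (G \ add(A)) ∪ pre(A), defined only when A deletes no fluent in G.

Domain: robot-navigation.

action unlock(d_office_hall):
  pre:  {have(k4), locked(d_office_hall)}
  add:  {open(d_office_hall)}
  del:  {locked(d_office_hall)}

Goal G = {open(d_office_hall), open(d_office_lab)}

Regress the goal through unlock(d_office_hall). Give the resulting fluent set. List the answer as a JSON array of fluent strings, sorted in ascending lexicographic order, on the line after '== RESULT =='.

Compute (G \ add) ∪ pre:
  G ∩ del = {}  (empty — regression defined)
  G \ add = {open(d_office_hall), open(d_office_lab)} \ {open(d_office_hall)} = {open(d_office_lab)}
  ∪ pre   = {open(d_office_lab)} ∪ {have(k4), locked(d_office_hall)}
          = {have(k4), locked(d_office_hall), open(d_office_lab)}

== RESULT ==
["have(k4)", "locked(d_office_hall)", "open(d_office_lab)"]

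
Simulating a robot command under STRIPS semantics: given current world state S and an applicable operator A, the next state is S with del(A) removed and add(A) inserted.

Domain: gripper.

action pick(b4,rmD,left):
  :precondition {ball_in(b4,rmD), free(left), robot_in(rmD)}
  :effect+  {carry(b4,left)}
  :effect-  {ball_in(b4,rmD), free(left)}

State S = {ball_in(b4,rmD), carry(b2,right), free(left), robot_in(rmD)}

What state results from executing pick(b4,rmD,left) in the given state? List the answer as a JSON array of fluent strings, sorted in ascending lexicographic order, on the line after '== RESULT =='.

Progress:
  pre ⊆ S: {ball_in(b4,rmD), free(left), robot_in(rmD)} ⊆ S  — applicable
  S \ del = {carry(b2,right), robot_in(rmD)}
  ∪ add   = {carry(b2,right), carry(b4,left), robot_in(rmD)}

== RESULT ==
["carry(b2,right)", "carry(b4,left)", "robot_in(rmD)"]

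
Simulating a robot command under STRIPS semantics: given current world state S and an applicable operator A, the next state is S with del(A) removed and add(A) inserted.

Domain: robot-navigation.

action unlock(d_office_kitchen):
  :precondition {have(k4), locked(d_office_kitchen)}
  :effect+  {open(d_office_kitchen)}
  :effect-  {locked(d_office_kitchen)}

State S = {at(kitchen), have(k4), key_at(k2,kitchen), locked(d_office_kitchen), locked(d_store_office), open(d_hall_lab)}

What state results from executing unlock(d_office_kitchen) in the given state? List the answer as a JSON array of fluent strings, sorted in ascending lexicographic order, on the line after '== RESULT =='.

Compute (S \ del) ∪ add:
  pre ⊆ S: {have(k4), locked(d_office_kitchen)} ⊆ S  — applicable
  S \ del = {at(kitchen), have(k4), key_at(k2,kitchen), locked(d_store_office), open(d_hall_lab)}
  ∪ add   = {at(kitchen), have(k4), key_at(k2,kitchen), locked(d_store_office), open(d_hall_lab), open(d_office_kitchen)}

== RESULT ==
["at(kitchen)", "have(k4)", "key_at(k2,kitchen)", "locked(d_store_office)", "open(d_hall_lab)", "open(d_office_kitchen)"]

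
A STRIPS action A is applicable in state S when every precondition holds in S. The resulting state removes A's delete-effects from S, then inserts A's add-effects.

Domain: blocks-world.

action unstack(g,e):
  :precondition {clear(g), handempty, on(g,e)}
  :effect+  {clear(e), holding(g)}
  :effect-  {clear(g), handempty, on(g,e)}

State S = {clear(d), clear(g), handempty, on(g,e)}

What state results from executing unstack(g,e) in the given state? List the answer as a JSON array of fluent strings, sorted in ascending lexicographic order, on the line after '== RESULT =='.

Progress:
  pre ⊆ S: {clear(g), handempty, on(g,e)} ⊆ S  — applicable
  S \ del = {clear(d)}
  ∪ add   = {clear(d), clear(e), holding(g)}

== RESULT ==
["clear(d)", "clear(e)", "holding(g)"]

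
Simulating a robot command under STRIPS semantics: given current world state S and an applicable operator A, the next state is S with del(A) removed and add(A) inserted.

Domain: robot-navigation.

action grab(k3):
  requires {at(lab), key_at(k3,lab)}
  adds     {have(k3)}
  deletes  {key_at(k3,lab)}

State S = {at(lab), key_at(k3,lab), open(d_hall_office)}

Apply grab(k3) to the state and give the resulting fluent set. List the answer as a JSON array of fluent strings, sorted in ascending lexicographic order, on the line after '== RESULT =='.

Progress:
  pre ⊆ S: {at(lab), key_at(k3,lab)} ⊆ S  — applicable
  S \ del = {at(lab), open(d_hall_office)}
  ∪ add   = {at(lab), have(k3), open(d_hall_office)}

== RESULT ==
["at(lab)", "have(k3)", "open(d_hall_office)"]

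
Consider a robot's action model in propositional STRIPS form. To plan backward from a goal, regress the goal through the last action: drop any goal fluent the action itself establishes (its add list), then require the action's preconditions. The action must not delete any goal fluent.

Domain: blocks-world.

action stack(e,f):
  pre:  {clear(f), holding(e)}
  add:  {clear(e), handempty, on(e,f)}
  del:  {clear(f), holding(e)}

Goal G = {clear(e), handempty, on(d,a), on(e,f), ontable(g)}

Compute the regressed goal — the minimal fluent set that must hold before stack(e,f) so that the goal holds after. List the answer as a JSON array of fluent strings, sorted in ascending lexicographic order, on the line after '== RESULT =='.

Regress:
  G ∩ del = {}  (empty — regression defined)
  G \ add = {clear(e), handempty, on(d,a), on(e,f), ontable(g)} \ {clear(e), handempty, on(e,f)} = {on(d,a), ontable(g)}
  ∪ pre   = {on(d,a), ontable(g)} ∪ {clear(f), holding(e)}
          = {clear(f), holding(e), on(d,a), ontable(g)}

== RESULT ==
["clear(f)", "holding(e)", "on(d,a)", "ontable(g)"]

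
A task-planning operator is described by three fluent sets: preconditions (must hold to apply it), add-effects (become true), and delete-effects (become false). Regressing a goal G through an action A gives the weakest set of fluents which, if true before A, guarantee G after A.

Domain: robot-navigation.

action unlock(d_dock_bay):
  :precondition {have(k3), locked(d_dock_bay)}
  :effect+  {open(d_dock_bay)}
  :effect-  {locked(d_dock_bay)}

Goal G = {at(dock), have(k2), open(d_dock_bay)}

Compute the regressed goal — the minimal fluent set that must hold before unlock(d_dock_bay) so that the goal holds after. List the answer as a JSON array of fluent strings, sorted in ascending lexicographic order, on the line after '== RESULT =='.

Regress:
  G ∩ del = {}  (empty — regression defined)
  G \ add = {at(dock), have(k2), open(d_dock_bay)} \ {open(d_dock_bay)} = {at(dock), have(k2)}
  ∪ pre   = {at(dock), have(k2)} ∪ {have(k3), locked(d_dock_bay)}
          = {at(dock), have(k2), have(k3), locked(d_dock_bay)}

== RESULT ==
["at(dock)", "have(k2)", "have(k3)", "locked(d_dock_bay)"]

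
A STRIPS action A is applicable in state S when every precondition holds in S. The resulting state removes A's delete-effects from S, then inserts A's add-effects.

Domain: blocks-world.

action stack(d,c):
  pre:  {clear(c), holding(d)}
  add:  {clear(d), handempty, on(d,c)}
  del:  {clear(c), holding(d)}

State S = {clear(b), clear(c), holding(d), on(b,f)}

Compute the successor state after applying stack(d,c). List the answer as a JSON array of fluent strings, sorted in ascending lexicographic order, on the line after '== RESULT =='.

Compute (S \ del) ∪ add:
  pre ⊆ S: {clear(c), holding(d)} ⊆ S  — applicable
  S \ del = {clear(b), on(b,f)}
  ∪ add   = {clear(b), clear(d), handempty, on(b,f), on(d,c)}

== RESULT ==
["clear(b)", "clear(d)", "handempty", "on(b,f)", "on(d,c)"]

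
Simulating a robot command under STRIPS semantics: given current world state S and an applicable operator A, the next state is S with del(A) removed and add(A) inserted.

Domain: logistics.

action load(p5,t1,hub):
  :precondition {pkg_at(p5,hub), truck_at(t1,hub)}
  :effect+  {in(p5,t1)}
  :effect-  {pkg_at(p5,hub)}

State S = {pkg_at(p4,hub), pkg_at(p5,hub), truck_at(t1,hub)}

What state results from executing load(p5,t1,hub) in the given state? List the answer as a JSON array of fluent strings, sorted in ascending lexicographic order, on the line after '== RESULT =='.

Progress:
  pre ⊆ S: {pkg_at(p5,hub), truck_at(t1,hub)} ⊆ S  — applicable
  S \ del = {pkg_at(p4,hub), truck_at(t1,hub)}
  ∪ add   = {in(p5,t1), pkg_at(p4,hub), truck_at(t1,hub)}

== RESULT ==
["in(p5,t1)", "pkg_at(p4,hub)", "truck_at(t1,hub)"]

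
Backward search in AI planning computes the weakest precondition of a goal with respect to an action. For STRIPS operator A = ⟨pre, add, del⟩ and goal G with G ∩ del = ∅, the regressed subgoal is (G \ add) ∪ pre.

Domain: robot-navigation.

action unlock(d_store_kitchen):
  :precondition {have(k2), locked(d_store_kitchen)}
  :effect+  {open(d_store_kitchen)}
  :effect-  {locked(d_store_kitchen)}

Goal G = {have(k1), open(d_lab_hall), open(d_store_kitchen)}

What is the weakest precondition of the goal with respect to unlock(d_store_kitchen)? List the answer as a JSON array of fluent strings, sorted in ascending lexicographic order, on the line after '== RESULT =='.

Regress:
  G ∩ del = {}  (empty — regression defined)
  G \ add = {have(k1), open(d_lab_hall), open(d_store_kitchen)} \ {open(d_store_kitchen)} = {have(k1), open(d_lab_hall)}
  ∪ pre   = {have(k1), open(d_lab_hall)} ∪ {have(k2), locked(d_store_kitchen)}
          = {have(k1), have(k2), locked(d_store_kitchen), open(d_lab_hall)}

== RESULT ==
["have(k1)", "have(k2)", "locked(d_store_kitchen)", "open(d_lab_hall)"]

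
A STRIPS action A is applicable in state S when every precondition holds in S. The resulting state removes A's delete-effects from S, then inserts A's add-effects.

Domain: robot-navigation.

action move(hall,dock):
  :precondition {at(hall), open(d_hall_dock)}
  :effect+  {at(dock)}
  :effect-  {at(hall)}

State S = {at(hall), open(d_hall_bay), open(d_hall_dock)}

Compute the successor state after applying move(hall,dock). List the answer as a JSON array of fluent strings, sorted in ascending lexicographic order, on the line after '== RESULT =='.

Progress:
  pre ⊆ S: {at(hall), open(d_hall_dock)} ⊆ S  — applicable
  S \ del = {open(d_hall_bay), open(d_hall_dock)}
  ∪ add   = {at(dock), open(d_hall_bay), open(d_hall_dock)}

== RESULT ==
["at(dock)", "open(d_hall_bay)", "open(d_hall_dock)"]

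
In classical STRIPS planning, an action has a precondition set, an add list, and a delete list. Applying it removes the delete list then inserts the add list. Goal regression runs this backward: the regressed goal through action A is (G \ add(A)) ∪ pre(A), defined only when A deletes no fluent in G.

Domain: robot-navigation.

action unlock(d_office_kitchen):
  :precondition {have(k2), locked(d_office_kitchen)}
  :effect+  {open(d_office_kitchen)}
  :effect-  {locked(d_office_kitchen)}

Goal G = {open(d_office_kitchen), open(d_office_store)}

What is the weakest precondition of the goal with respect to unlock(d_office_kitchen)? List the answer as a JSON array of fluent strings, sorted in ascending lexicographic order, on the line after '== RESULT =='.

Regress:
  G ∩ del = {}  (empty — regression defined)
  G \ add = {open(d_office_kitchen), open(d_office_store)} \ {open(d_office_kitchen)} = {open(d_office_store)}
  ∪ pre   = {open(d_office_store)} ∪ {have(k2), locked(d_office_kitchen)}
          = {have(k2), locked(d_office_kitchen), open(d_office_store)}

== RESULT ==
["have(k2)", "locked(d_office_kitchen)", "open(d_office_store)"]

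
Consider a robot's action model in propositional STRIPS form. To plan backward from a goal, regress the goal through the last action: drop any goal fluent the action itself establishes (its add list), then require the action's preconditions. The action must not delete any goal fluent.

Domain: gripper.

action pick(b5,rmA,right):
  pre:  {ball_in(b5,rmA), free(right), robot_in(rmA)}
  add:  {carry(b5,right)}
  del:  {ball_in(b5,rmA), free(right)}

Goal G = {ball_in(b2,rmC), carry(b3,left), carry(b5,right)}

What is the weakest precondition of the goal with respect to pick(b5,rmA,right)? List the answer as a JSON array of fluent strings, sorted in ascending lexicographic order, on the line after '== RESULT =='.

Compute (G \ add) ∪ pre:
  G ∩ del = {}  (empty — regression defined)
  G \ add = {ball_in(b2,rmC), carry(b3,left), carry(b5,right)} \ {carry(b5,right)} = {ball_in(b2,rmC), carry(b3,left)}
  ∪ pre   = {ball_in(b2,rmC), carry(b3,left)} ∪ {ball_in(b5,rmA), free(right), robot_in(rmA)}
          = {ball_in(b2,rmC), ball_in(b5,rmA), carry(b3,left), free(right), robot_in(rmA)}

== RESULT ==
["ball_in(b2,rmC)", "ball_in(b5,rmA)", "carry(b3,left)", "free(right)", "robot_in(rmA)"]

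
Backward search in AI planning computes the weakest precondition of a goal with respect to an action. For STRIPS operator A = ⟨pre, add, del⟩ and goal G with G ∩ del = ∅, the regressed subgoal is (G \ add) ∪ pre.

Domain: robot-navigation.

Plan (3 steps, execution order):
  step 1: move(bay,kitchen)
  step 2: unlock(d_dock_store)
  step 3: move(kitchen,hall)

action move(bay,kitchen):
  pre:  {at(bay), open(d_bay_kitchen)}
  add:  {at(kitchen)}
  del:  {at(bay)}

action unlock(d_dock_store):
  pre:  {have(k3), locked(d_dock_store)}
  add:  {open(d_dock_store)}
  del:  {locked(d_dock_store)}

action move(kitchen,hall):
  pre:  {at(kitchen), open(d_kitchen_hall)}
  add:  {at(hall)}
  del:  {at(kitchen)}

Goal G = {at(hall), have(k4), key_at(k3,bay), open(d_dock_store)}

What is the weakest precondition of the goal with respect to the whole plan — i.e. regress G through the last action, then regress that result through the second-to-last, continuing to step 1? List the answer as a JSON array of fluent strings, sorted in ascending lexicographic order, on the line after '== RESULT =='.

Work backward from the goal:
  through step 3 (move(kitchen,hall)): drop {at(hall)}, keep {have(k4), key_at(k3,bay), open(d_dock_store)}, require {at(kitchen), open(d_kitchen_hall)}
    → {at(kitchen), have(k4), key_at(k3,bay), open(d_dock_store), open(d_kitchen_hall)}
  through step 2 (unlock(d_dock_store)): drop {open(d_dock_store)}, keep {at(kitchen), have(k4), key_at(k3,bay), open(d_kitchen_hall)}, require {have(k3), locked(d_dock_store)}
    → {at(kitchen), have(k3), have(k4), key_at(k3,bay), locked(d_dock_store), open(d_kitchen_hall)}
  through step 1 (move(bay,kitchen)): drop {at(kitchen)}, keep {have(k3), have(k4), key_at(k3,bay), locked(d_dock_store), open(d_kitchen_hall)}, require {at(bay), open(d_bay_kitchen)}
    → {at(bay), have(k3), have(k4), key_at(k3,bay), locked(d_dock_store), open(d_bay_kitchen), open(d_kitchen_hall)}

== RESULT ==
["at(bay)", "have(k3)", "have(k4)", "key_at(k3,bay)", "locked(d_dock_store)", "open(d_bay_kitchen)", "open(d_kitchen_hall)"]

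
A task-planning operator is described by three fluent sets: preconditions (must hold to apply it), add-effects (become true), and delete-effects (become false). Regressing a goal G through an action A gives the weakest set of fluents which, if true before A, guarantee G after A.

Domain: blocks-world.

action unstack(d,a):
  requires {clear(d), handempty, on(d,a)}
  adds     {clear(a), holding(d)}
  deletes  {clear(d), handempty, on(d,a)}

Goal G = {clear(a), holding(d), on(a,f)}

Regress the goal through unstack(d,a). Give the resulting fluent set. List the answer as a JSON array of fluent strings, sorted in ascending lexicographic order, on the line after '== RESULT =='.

Regress:
  G ∩ del = {}  (empty — regression defined)
  G \ add = {clear(a), holding(d), on(a,f)} \ {clear(a), holding(d)} = {on(a,f)}
  ∪ pre   = {on(a,f)} ∪ {clear(d), handempty, on(d,a)}
          = {clear(d), handempty, on(a,f), on(d,a)}

== RESULT ==
["clear(d)", "handempty", "on(a,f)", "on(d,a)"]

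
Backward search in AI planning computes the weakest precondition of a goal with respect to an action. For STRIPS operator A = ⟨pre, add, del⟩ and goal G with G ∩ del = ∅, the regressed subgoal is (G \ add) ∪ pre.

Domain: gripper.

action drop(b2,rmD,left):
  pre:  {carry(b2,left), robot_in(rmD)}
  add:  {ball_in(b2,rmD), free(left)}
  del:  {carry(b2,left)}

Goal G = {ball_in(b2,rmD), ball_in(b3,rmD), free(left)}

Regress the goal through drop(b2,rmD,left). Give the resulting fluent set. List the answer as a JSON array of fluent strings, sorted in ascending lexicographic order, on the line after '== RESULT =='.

Compute (G \ add) ∪ pre:
  G ∩ del = {}  (empty — regression defined)
  G \ add = {ball_in(b2,rmD), ball_in(b3,rmD), free(left)} \ {ball_in(b2,rmD), free(left)} = {ball_in(b3,rmD)}
  ∪ pre   = {ball_in(b3,rmD)} ∪ {carry(b2,left), robot_in(rmD)}
          = {ball_in(b3,rmD), carry(b2,left), robot_in(rmD)}

== RESULT ==
["ball_in(b3,rmD)", "carry(b2,left)", "robot_in(rmD)"]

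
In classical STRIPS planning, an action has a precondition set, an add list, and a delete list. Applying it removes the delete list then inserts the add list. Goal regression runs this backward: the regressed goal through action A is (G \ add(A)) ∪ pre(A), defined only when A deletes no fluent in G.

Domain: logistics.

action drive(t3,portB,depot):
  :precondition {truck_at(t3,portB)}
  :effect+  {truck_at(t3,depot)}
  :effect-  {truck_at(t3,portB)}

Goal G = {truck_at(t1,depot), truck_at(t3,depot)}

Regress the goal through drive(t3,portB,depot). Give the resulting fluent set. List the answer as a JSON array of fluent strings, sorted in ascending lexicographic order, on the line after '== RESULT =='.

Regress:
  G ∩ del = {}  (empty — regression defined)
  G \ add = {truck_at(t1,depot), truck_at(t3,depot)} \ {truck_at(t3,depot)} = {truck_at(t1,depot)}
  ∪ pre   = {truck_at(t1,depot)} ∪ {truck_at(t3,portB)}
          = {truck_at(t1,depot), truck_at(t3,portB)}

== RESULT ==
["truck_at(t1,depot)", "truck_at(t3,portB)"]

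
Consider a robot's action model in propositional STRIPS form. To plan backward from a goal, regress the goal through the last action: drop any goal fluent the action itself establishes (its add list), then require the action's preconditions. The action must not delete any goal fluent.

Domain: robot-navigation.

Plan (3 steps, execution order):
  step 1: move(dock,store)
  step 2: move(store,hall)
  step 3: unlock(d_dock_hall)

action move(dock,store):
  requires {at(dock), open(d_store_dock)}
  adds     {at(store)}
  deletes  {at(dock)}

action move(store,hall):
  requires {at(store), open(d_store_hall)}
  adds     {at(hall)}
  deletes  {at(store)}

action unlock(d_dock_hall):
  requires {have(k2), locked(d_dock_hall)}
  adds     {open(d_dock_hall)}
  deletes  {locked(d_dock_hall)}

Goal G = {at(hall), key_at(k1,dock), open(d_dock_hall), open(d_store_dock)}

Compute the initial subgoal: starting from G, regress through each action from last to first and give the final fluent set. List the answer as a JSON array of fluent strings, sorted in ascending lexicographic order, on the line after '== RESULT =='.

Work backward from the goal:
  through step 3 (unlock(d_dock_hall)): drop {open(d_dock_hall)}, keep {at(hall), key_at(k1,dock), open(d_store_dock)}, require {have(k2), locked(d_dock_hall)}
    → {at(hall), have(k2), key_at(k1,dock), locked(d_dock_hall), open(d_store_dock)}
  through step 2 (move(store,hall)): drop {at(hall)}, keep {have(k2), key_at(k1,dock), locked(d_dock_hall), open(d_store_dock)}, require {at(store), open(d_store_hall)}
    → {at(store), have(k2), key_at(k1,dock), locked(d_dock_hall), open(d_store_dock), open(d_store_hall)}
  through step 1 (move(dock,store)): drop {at(store)}, keep {have(k2), key_at(k1,dock), locked(d_dock_hall), open(d_store_dock), open(d_store_hall)}, require {at(dock), open(d_store_dock)}
    → {at(dock), have(k2), key_at(k1,dock), locked(d_dock_hall), open(d_store_dock), open(d_store_hall)}

== RESULT ==
["at(dock)", "have(k2)", "key_at(k1,dock)", "locked(d_dock_hall)", "open(d_store_dock)", "open(d_store_hall)"]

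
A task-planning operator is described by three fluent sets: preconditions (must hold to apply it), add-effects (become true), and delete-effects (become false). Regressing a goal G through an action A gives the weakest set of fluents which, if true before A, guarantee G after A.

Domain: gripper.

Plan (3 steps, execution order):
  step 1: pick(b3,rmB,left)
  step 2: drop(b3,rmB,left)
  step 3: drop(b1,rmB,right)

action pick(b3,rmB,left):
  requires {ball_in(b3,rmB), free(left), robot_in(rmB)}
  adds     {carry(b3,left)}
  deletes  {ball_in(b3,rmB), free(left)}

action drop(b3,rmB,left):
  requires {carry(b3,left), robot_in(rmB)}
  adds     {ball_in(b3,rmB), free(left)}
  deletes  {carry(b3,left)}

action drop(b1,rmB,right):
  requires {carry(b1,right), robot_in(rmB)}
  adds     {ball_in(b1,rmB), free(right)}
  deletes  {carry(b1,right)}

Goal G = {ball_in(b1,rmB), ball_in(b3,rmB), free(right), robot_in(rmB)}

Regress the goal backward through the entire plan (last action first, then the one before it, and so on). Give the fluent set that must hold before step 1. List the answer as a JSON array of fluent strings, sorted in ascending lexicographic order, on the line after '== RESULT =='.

Work backward from the goal:
  through step 3 (drop(b1,rmB,right)): drop {ball_in(b1,rmB), free(right)}, keep {ball_in(b3,rmB), robot_in(rmB)}, require {carry(b1,right), robot_in(rmB)}
    → {ball_in(b3,rmB), carry(b1,right), robot_in(rmB)}
  through step 2 (drop(b3,rmB,left)): drop {ball_in(b3,rmB)}, keep {carry(b1,right), robot_in(rmB)}, require {carry(b3,left), robot_in(rmB)}
    → {carry(b1,right), carry(b3,left), robot_in(rmB)}
  through step 1 (pick(b3,rmB,left)): drop {carry(b3,left)}, keep {carry(b1,right), robot_in(rmB)}, require {ball_in(b3,rmB), free(left), robot_in(rmB)}
    → {ball_in(b3,rmB), carry(b1,right), free(left), robot_in(rmB)}

== RESULT ==
["ball_in(b3,rmB)", "carry(b1,right)", "free(left)", "robot_in(rmB)"]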